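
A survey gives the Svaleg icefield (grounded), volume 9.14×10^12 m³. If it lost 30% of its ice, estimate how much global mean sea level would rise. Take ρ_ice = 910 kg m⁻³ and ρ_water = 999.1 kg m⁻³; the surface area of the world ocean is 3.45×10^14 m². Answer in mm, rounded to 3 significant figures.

Svaleg: 0.3 × 9.14×10^12 m³ × (910/999.1) = 2.497×10^12 m³ of water.
Spread over 3.45×10^14 m² of ocean, Δh = 2.497×10^12 / 3.45×10^14 = 7.24×10^-3 m = 7.24 mm.

≈ 7.24 mm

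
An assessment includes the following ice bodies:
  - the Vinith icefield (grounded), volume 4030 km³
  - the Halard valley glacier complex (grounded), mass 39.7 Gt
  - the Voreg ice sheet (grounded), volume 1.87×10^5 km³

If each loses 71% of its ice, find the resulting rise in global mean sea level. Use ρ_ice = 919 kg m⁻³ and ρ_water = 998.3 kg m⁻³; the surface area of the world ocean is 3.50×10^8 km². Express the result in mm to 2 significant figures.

≈ 360 mm

Vinith: 0.71 × 4030 km³ × (919/998.3) = 2634 km³ of water.
Halard: 0.71 × 39.7 Gt = 2.819×10^13 kg; dividing by ρ_w = 998.3 kg m⁻³ gives 2.823×10^10 m³ of water.
Voreg: 0.71 × 1.87×10^5 km³ × (919/998.3) = 1.222×10^5 km³ of water.
Total added water ≈ 1.249×10^14 m³ over 3.50×10^14 m² → Δh = 0.357 m = 360 mm.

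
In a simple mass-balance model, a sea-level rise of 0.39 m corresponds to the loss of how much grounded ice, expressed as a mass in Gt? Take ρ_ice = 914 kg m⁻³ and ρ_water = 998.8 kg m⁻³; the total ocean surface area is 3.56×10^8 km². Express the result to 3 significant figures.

Required water volume = Δh × A = 0.39 m × 3.56×10^14 m² = 1.388×10^14 m³.
ρ_w = 998.8 kg m⁻³, so the mass of water = 1.388×10^14 m³ × 998.8 kg m⁻³ = 1.387×10^17 kg = 1.39×10^5 Gt (and the same mass of ice, by conservation).

≈ 1.39×10^5 Gt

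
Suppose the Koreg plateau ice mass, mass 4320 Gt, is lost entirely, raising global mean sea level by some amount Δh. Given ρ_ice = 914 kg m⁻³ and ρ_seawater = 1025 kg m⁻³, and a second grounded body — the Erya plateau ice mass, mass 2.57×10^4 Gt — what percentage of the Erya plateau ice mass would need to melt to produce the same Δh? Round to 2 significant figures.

≈ 17 %

Equal sea-level rise means equal mass of meltwater, i.e. equal mass of ice lost.
Ice mass of Koreg: 4.320×10^15 kg; ice mass of Erya: 2.570×10^16 kg.
Fraction required = 4.320×10^15 / 2.570×10^16 = 0.168 → 17 %.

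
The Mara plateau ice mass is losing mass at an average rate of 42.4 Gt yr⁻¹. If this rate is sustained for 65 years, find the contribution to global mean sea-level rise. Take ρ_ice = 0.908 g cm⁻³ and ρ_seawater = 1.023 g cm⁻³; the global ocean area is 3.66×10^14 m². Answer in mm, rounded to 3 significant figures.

Total mass lost = 42.4 Gt/yr × 65 yr = 2756 Gt = 2.756×10^15 kg.
ρ_w = 1.023 g cm⁻³ = 1023 kg m⁻³, so water volume = 2.756×10^15 / 1023 = 2.694×10^12 m³.
Δh = 2.694×10^12 / 3.66×10^14 = 7.36×10^-3 m = 7.36 mm.

≈ 7.36 mm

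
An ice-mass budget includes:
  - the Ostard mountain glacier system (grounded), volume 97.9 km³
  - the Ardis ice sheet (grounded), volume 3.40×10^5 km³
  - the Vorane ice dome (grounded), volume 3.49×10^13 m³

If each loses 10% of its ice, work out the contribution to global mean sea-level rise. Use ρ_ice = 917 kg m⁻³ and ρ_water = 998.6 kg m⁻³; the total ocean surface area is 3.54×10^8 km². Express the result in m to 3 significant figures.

Ostard: 0.1 × 97.9 km³ × (917/998.6) = 8.990 km³ of water.
Ardis: 0.1 × 3.40×10^5 km³ × (917/998.6) = 3.122×10^4 km³ of water.
Vorane: 0.1 × 3.49×10^13 m³ × (917/998.6) = 3.205×10^12 m³ of water.
Total added water ≈ 3.444×10^13 m³ over 3.54×10^14 m² → Δh = 0.0973 m.

≈ 0.0973 m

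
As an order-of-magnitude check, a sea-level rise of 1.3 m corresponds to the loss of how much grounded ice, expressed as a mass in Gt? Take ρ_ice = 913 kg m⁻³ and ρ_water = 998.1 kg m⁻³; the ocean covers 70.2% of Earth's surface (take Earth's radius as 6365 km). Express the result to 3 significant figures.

Required water volume = Δh × A = 1.3 m × 3.57×10^14 m² = 4.646×10^14 m³.
ρ_w = 998.1 kg m⁻³, so the mass of water = 4.646×10^14 m³ × 998.1 kg m⁻³ = 4.637×10^17 kg = 4.64×10^5 Gt (and the same mass of ice, by conservation).

≈ 4.64×10^5 Gt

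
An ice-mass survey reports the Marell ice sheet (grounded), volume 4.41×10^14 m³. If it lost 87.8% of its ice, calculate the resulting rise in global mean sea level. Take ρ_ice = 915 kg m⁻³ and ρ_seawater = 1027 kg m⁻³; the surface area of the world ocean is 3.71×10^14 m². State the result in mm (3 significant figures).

≈ 930 mm

Marell: 0.878 × 4.41×10^14 m³ × (915/1027) = 3.450×10^14 m³ of water.
Spread over 3.71×10^14 m² of ocean, Δh = 3.450×10^14 / 3.71×10^14 = 0.930 m = 930 mm.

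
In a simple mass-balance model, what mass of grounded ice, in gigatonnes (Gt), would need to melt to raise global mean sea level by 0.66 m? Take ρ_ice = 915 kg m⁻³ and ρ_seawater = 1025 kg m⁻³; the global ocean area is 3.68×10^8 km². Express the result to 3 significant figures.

Required water volume = Δh × A = 0.66 m × 3.68×10^14 m² = 2.429×10^14 m³.
ρ_w = 1025 kg m⁻³, so the mass of water = 2.429×10^14 m³ × 1025 kg m⁻³ = 2.490×10^17 kg = 2.49×10^5 Gt (and the same mass of ice, by conservation).

≈ 2.49×10^5 Gt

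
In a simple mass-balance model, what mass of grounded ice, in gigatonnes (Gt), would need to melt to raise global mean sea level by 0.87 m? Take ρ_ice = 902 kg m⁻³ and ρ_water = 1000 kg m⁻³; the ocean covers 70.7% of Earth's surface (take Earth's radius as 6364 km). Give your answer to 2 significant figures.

Required water volume = Δh × A = 0.87 m × 3.60×10^14 m² = 3.130×10^14 m³.
ρ_w = 1000 kg m⁻³, so the mass of water = 3.130×10^14 m³ × 1000 kg m⁻³ = 3.130×10^17 kg = 3.1×10^5 Gt (and the same mass of ice, by conservation).

≈ 3.1×10^5 Gt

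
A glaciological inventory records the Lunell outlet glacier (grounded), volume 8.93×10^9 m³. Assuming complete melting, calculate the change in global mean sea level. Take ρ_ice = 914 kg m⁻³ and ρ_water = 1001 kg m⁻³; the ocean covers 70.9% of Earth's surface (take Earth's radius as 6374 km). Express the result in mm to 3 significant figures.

≈ 0.0225 mm

Lunell: 8.93×10^9 m³ × (914/1001) = 8.154×10^9 m³ of water.
Spread over 3.62×10^14 m² of ocean, Δh = 8.154×10^9 / 3.62×10^14 = 2.25×10^-5 m = 0.0225 mm.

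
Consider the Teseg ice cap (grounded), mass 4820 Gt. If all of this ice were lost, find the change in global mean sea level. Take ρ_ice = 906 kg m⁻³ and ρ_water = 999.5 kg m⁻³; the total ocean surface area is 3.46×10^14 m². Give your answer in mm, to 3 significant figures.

≈ 13.9 mm

Teseg: 4820 Gt = 4.820×10^15 kg; dividing by ρ_w = 999.5 kg m⁻³ gives 4.822×10^12 m³ of water.
Spread over 3.46×10^14 m² of ocean, Δh = 4.822×10^12 / 3.46×10^14 = 0.0139 m = 13.9 mm.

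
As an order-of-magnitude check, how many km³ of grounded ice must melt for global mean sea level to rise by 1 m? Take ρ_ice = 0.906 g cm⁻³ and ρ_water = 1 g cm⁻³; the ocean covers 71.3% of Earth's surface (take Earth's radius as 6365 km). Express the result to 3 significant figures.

Required water volume = Δh × A = 1 m × 3.63×10^14 m² = 3.630×10^14 m³ = 3.630×10^5 km³.
Ice volume = water volume × ρ_w/ρ_ice = 3.630×10^5 × 1000/906 = 4.01×10^5 km³.

≈ 4.01×10^5 km³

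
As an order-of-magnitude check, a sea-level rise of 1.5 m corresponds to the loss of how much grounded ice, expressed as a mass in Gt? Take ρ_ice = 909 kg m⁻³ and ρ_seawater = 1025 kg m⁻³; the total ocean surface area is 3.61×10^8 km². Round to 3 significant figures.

≈ 5.55×10^5 Gt

Required water volume = Δh × A = 1.5 m × 3.61×10^14 m² = 5.415×10^14 m³.
ρ_w = 1025 kg m⁻³, so the mass of water = 5.415×10^14 m³ × 1025 kg m⁻³ = 5.550×10^17 kg = 5.55×10^5 Gt (and the same mass of ice, by conservation).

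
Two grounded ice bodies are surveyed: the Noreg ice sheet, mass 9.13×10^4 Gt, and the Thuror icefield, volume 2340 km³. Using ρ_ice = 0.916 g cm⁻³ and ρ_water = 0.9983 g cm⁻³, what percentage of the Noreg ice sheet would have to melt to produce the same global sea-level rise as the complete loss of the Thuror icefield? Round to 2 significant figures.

Equal sea-level rise means equal mass of meltwater, i.e. equal mass of ice lost.
Ice mass of Thuror: 2.143×10^15 kg; ice mass of Noreg: 9.130×10^16 kg.
Fraction required = 2.143×10^15 / 9.130×10^16 = 0.0235 → 2.3 %.

≈ 2.3 %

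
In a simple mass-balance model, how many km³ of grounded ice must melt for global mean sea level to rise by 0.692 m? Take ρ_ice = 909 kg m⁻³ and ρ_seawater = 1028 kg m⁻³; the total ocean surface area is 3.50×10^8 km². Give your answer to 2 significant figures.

≈ 2.7×10^5 km³

Required water volume = Δh × A = 0.692 m × 3.50×10^14 m² = 2.422×10^14 m³ = 2.422×10^5 km³.
Ice volume = water volume × ρ_w/ρ_ice = 2.422×10^5 × 1028/909 = 2.7×10^5 km³.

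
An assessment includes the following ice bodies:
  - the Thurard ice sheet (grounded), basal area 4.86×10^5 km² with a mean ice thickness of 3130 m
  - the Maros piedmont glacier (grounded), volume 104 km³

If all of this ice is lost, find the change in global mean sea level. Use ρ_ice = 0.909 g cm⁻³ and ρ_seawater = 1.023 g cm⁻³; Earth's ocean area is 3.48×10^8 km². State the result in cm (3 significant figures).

≈ 388 cm

Thurard: ice volume = 4.86×10^5 km² × 3130 m = 1.521×10^6 km³; 1.521×10^6 × (909/1023) = 1.352×10^6 km³ of water.
Maros: 104 km³ × (909/1023) = 92.41 km³ of water.
Total added water ≈ 1.352×10^15 m³ over 3.48×10^14 m² → Δh = 3.88 m = 388 cm.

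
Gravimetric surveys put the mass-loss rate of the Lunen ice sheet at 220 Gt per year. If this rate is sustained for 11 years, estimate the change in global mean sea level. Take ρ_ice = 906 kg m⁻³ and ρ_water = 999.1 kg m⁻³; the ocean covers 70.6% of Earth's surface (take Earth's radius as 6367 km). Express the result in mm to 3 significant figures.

≈ 6.73 mm

Total mass lost = 220 Gt/yr × 11 yr = 2420 Gt = 2.420×10^15 kg.
ρ_w = 999.1 kg m⁻³, so water volume = 2.420×10^15 / 999.1 = 2.422×10^12 m³.
Δh = 2.422×10^12 / 3.60×10^14 = 6.73×10^-3 m = 6.73 mm.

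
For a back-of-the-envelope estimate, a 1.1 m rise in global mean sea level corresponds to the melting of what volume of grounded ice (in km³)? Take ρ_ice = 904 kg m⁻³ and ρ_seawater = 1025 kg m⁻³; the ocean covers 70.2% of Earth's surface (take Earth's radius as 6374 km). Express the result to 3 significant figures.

Required water volume = Δh × A = 1.1 m × 3.58×10^14 m² = 3.942×10^14 m³ = 3.942×10^5 km³.
Ice volume = water volume × ρ_w/ρ_ice = 3.942×10^5 × 1025/904 = 4.47×10^5 km³.

≈ 4.47×10^5 km³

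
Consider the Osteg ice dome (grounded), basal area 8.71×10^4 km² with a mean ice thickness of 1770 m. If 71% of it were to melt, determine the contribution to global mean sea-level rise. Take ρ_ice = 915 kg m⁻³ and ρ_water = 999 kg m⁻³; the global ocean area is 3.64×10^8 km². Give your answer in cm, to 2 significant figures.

≈ 28 cm

Osteg: ice volume = 8.71×10^4 km² × 1770 m = 1.542×10^5 km³; 0.71 × 1.542×10^5 × (915/999) = 1.003×10^5 km³ of water.
Spread over 3.64×10^14 m² of ocean, Δh = 1.003×10^14 / 3.64×10^14 = 0.275 m = 28 cm.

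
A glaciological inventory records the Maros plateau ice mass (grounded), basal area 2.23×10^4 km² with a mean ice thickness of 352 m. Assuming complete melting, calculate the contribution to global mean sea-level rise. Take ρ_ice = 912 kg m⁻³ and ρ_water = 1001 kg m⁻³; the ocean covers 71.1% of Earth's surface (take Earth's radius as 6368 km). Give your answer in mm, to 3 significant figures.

Maros: ice volume = 2.23×10^4 km² × 352 m = 7850 km³; 7850 × (912/1001) = 7152 km³ of water.
Spread over 3.62×10^14 m² of ocean, Δh = 7.152×10^12 / 3.62×10^14 = 0.0197 m = 19.7 mm.

≈ 19.7 mm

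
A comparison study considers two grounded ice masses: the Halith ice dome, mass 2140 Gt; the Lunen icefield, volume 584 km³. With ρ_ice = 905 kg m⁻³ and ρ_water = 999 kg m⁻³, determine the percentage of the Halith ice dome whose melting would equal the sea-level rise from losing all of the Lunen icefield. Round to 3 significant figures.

≈ 24.7 %

Equal sea-level rise means equal mass of meltwater, i.e. equal mass of ice lost.
Ice mass of Lunen: 5.285×10^14 kg; ice mass of Halith: 2.140×10^15 kg.
Fraction required = 5.285×10^14 / 2.140×10^15 = 0.247 → 24.7 %.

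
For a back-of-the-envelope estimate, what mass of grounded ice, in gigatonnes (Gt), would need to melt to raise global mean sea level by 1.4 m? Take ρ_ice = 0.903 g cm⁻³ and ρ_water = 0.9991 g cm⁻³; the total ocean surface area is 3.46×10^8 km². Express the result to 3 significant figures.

Required water volume = Δh × A = 1.4 m × 3.46×10^14 m² = 4.844×10^14 m³.
ρ_w = 0.9991 g cm⁻³ = 999.1 kg m⁻³, so the mass of water = 4.844×10^14 m³ × 999.1 kg m⁻³ = 4.840×10^17 kg = 4.84×10^5 Gt (and the same mass of ice, by conservation).

≈ 4.84×10^5 Gt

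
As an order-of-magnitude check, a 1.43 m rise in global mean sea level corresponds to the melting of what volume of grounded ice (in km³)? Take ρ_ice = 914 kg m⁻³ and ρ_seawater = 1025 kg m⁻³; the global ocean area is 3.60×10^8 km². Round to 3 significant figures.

Required water volume = Δh × A = 1.43 m × 3.60×10^14 m² = 5.148×10^14 m³ = 5.148×10^5 km³.
Ice volume = water volume × ρ_w/ρ_ice = 5.148×10^5 × 1025/914 = 5.77×10^5 km³.

≈ 5.77×10^5 km³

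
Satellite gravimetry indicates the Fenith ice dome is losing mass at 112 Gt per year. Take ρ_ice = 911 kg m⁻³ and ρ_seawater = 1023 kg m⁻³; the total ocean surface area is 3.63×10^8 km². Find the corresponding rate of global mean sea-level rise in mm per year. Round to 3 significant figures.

≈ 0.302 mm/yr

ρ_w = 1023 kg m⁻³. Annual water volume added = 112 Gt / ρ_w = 1.120×10^14 kg / 1023 kg m⁻³ = 1.095×10^11 m³.
Δh per year = 1.095×10^11 / 3.63×10^14 = 3.02×10^-4 m = 0.302 mm.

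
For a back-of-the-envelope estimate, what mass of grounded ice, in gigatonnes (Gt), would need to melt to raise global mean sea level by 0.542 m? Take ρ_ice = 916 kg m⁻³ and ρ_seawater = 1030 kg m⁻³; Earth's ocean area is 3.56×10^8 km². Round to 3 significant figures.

Required water volume = Δh × A = 0.542 m × 3.56×10^14 m² = 1.930×10^14 m³.
ρ_w = 1030 kg m⁻³, so the mass of water = 1.930×10^14 m³ × 1030 kg m⁻³ = 1.987×10^17 kg = 1.99×10^5 Gt (and the same mass of ice, by conservation).

≈ 1.99×10^5 Gt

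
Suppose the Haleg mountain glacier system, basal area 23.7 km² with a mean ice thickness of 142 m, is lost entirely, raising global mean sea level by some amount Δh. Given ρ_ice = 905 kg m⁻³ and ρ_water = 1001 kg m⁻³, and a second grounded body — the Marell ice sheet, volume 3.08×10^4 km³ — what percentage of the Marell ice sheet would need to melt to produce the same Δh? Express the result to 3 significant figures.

Equal sea-level rise means equal mass of meltwater, i.e. equal mass of ice lost.
Ice mass of Haleg: 3.046×10^12 kg; ice mass of Marell: 2.787×10^16 kg.
Fraction required = 3.046×10^12 / 2.787×10^16 = 1.09×10^-4 → 0.0109 %.

≈ 0.0109 %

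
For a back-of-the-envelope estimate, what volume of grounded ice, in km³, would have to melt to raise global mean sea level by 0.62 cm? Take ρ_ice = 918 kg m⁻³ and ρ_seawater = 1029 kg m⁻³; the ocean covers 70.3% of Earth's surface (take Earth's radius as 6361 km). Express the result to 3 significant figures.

≈ 2480 km³

Required water volume = Δh × A = 0.0062 m × 3.57×10^14 m² = 2.216×10^12 m³ = 2216 km³.
Ice volume = water volume × ρ_w/ρ_ice = 2216 × 1029/918 = 2480 km³.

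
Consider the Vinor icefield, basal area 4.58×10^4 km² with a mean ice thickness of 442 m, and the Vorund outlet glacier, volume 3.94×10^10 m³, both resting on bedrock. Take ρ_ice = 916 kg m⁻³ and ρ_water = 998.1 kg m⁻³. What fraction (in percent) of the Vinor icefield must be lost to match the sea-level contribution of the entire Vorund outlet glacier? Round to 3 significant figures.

≈ 0.195 %

Equal sea-level rise means equal mass of meltwater, i.e. equal mass of ice lost.
Ice mass of Vorund: 3.609×10^13 kg; ice mass of Vinor: 1.854×10^16 kg.
Fraction required = 3.609×10^13 / 1.854×10^16 = 1.95×10^-3 → 0.195 %.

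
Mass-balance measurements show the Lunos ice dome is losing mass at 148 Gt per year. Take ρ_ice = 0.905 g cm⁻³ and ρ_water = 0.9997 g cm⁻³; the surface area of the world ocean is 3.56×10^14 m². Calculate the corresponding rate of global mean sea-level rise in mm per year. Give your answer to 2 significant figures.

ρ_w = 0.9997 g cm⁻³ = 999.7 kg m⁻³. Annual water volume added = 148 Gt / ρ_w = 1.480×10^14 kg / 999.7 kg m⁻³ = 1.480×10^11 m³.
Δh per year = 1.480×10^11 / 3.56×10^14 = 4.16×10^-4 m = 0.42 mm.

≈ 0.42 mm/yr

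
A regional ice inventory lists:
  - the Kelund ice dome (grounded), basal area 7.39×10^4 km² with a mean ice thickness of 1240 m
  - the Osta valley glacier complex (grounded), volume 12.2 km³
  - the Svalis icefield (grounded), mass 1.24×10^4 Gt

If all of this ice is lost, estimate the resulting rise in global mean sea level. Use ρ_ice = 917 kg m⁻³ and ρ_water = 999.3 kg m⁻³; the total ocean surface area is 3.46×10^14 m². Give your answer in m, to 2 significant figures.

Kelund: ice volume = 7.39×10^4 km² × 1240 m = 9.164×10^4 km³; 9.164×10^4 × (917/999.3) = 8.409×10^4 km³ of water.
Osta: 12.2 km³ × (917/999.3) = 11.20 km³ of water.
Svalis: 1.24×10^4 Gt = 1.240×10^16 kg; dividing by ρ_w = 999.3 kg m⁻³ gives 1.241×10^13 m³ of water.
Total added water ≈ 9.651×10^13 m³ over 3.46×10^14 m² → Δh = 0.279 m.

≈ 0.28 m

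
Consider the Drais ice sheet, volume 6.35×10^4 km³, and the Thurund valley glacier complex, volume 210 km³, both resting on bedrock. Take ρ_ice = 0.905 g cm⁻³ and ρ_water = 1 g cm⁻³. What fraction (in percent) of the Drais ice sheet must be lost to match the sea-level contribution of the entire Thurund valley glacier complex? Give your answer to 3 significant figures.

≈ 0.331 %

Equal sea-level rise means equal mass of meltwater, i.e. equal mass of ice lost.
Ice mass of Thurund: 1.900×10^14 kg; ice mass of Drais: 5.747×10^16 kg.
Fraction required = 1.900×10^14 / 5.747×10^16 = 3.31×10^-3 → 0.331 %.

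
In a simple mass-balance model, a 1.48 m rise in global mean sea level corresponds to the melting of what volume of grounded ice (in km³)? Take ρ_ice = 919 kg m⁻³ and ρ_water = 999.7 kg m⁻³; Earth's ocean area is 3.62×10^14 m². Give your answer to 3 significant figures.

Required water volume = Δh × A = 1.48 m × 3.62×10^14 m² = 5.358×10^14 m³ = 5.358×10^5 km³.
Ice volume = water volume × ρ_w/ρ_ice = 5.358×10^5 × 999.7/919 = 5.83×10^5 km³.

≈ 5.83×10^5 km³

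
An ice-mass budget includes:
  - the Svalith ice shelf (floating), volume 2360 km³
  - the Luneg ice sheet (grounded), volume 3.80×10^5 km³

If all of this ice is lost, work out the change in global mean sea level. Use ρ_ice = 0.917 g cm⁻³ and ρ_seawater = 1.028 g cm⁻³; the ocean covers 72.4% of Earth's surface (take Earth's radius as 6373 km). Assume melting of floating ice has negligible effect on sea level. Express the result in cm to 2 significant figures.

≈ 92 cm

The Svalith ice shelf is floating and already displaces its own weight of water, so its melt adds essentially nothing to sea level.
Luneg: 3.80×10^5 km³ × (917/1028) = 3.390×10^5 km³ of water.
Total added water ≈ 3.390×10^14 m³ over 3.70×10^14 m² → Δh = 0.917 m = 92 cm.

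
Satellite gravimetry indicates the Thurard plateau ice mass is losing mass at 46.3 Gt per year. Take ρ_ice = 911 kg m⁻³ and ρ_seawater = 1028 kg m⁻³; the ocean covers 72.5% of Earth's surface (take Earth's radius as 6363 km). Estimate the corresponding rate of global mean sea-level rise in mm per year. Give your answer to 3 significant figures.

ρ_w = 1028 kg m⁻³. Annual water volume added = 46.3 Gt / ρ_w = 4.630×10^13 kg / 1028 kg m⁻³ = 4.504×10^10 m³.
Δh per year = 4.504×10^10 / 3.69×10^14 = 1.22×10^-4 m = 0.122 mm.

≈ 0.122 mm/yr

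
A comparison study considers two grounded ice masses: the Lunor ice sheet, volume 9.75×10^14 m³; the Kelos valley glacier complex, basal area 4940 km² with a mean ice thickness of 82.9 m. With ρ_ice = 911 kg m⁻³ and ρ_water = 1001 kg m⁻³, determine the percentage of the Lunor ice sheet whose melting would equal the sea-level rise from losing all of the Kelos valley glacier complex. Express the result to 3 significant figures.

≈ 0.0420 %

Equal sea-level rise means equal mass of meltwater, i.e. equal mass of ice lost.
Ice mass of Kelos: 3.731×10^14 kg; ice mass of Lunor: 8.882×10^17 kg.
Fraction required = 3.731×10^14 / 8.882×10^17 = 4.20×10^-4 → 0.0420 %.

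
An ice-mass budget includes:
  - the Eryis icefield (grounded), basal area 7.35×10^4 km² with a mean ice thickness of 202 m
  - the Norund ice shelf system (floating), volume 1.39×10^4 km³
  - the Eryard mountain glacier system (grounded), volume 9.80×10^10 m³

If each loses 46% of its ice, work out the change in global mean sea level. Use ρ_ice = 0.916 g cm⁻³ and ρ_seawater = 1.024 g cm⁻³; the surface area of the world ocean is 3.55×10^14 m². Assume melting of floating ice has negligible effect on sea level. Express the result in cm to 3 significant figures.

Eryis: ice volume = 7.35×10^4 km² × 202 m = 1.485×10^4 km³; 0.46 × 1.485×10^4 × (916/1024) = 6109 km³ of water.
The Norund ice shelf system is floating and already displaces its own weight of water, so its melt adds essentially nothing to sea level.
Eryard: 0.46 × 9.80×10^10 m³ × (916/1024) = 4.033×10^10 m³ of water.
Total added water ≈ 6.150×10^12 m³ over 3.55×10^14 m² → Δh = 0.0173 m = 1.73 cm.

≈ 1.73 cm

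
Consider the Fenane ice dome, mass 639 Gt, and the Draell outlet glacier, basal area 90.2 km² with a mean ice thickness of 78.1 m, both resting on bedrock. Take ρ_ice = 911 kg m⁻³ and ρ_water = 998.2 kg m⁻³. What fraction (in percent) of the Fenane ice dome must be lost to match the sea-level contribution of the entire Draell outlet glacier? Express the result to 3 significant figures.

Equal sea-level rise means equal mass of meltwater, i.e. equal mass of ice lost.
Ice mass of Draell: 6.418×10^12 kg; ice mass of Fenane: 6.390×10^14 kg.
Fraction required = 6.418×10^12 / 6.390×10^14 = 0.0100 → 1.00 %.

≈ 1.00 %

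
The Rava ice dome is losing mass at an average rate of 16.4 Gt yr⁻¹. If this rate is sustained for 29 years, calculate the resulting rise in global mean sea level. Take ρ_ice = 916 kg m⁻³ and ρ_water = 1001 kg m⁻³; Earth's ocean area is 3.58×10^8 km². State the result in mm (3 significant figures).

≈ 1.33 mm

Total mass lost = 16.4 Gt/yr × 29 yr = 475.6 Gt = 4.756×10^14 kg.
ρ_w = 1001 kg m⁻³, so water volume = 4.756×10^14 / 1001 = 4.751×10^11 m³.
Δh = 4.751×10^11 / 3.58×10^14 = 1.33×10^-3 m = 1.33 mm.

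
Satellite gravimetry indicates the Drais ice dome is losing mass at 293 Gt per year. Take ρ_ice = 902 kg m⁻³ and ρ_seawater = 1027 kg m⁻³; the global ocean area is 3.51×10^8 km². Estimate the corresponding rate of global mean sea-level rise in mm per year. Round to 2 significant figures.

ρ_w = 1027 kg m⁻³. Annual water volume added = 293 Gt / ρ_w = 2.930×10^14 kg / 1027 kg m⁻³ = 2.853×10^11 m³.
Δh per year = 2.853×10^11 / 3.51×10^14 = 8.13×10^-4 m = 0.81 mm.

≈ 0.81 mm/yr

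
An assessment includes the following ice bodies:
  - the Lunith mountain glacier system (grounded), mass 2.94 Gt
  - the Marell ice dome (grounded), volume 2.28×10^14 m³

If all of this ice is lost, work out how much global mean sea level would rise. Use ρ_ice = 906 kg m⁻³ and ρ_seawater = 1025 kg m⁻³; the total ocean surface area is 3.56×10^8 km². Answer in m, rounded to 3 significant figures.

Lunith: 2.94 Gt = 2.940×10^12 kg; dividing by ρ_w = 1025 kg m⁻³ gives 2.868×10^9 m³ of water.
Marell: 2.28×10^14 m³ × (906/1025) = 2.015×10^14 m³ of water.
Total added water ≈ 2.015×10^14 m³ over 3.56×10^14 m² → Δh = 0.566 m.

≈ 0.566 m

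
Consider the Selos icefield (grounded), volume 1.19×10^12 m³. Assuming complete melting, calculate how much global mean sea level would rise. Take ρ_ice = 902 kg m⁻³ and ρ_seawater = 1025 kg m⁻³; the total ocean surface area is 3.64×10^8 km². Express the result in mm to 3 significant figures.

≈ 2.88 mm

Selos: 1.19×10^12 m³ × (902/1025) = 1.047×10^12 m³ of water.
Spread over 3.64×10^14 m² of ocean, Δh = 1.047×10^12 / 3.64×10^14 = 2.88×10^-3 m = 2.88 mm.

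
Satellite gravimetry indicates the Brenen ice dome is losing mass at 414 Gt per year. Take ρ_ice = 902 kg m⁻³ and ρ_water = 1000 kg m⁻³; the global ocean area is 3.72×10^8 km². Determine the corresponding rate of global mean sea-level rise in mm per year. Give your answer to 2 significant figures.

≈ 1.1 mm/yr

ρ_w = 1000 kg m⁻³. Annual water volume added = 414 Gt / ρ_w = 4.140×10^14 kg / 1000 kg m⁻³ = 4.140×10^11 m³.
Δh per year = 4.140×10^11 / 3.72×10^14 = 1.11×10^-3 m = 1.1 mm.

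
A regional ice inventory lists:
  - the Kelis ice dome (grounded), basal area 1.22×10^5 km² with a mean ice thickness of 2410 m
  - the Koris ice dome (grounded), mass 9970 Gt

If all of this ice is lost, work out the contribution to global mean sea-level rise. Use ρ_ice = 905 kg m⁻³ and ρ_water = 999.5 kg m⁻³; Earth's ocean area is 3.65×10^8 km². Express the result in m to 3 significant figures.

Kelis: ice volume = 1.22×10^5 km² × 2410 m = 2.940×10^5 km³; 2.940×10^5 × (905/999.5) = 2.662×10^5 km³ of water.
Koris: 9970 Gt = 9.970×10^15 kg; dividing by ρ_w = 999.5 kg m⁻³ gives 9.975×10^12 m³ of water.
Total added water ≈ 2.762×10^14 m³ over 3.65×10^14 m² → Δh = 0.757 m.

≈ 0.757 m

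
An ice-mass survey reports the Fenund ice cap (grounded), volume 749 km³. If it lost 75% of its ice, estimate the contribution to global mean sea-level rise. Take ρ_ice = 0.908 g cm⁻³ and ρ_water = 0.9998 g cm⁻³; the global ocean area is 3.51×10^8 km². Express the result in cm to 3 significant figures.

≈ 0.145 cm

Fenund: 0.75 × 749 km³ × (908/999.8) = 510.2 km³ of water.
Spread over 3.51×10^14 m² of ocean, Δh = 5.102×10^11 / 3.51×10^14 = 1.45×10^-3 m = 0.145 cm.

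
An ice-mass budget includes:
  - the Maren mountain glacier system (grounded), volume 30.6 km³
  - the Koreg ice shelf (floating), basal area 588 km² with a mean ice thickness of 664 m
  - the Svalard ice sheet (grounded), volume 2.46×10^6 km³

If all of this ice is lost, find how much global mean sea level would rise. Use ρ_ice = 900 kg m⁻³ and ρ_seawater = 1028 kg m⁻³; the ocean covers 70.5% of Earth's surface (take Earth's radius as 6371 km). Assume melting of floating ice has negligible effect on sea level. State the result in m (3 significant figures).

≈ 5.99 m

Maren: 30.6 km³ × (900/1028) = 26.79 km³ of water.
The Koreg ice shelf is floating and already displaces its own weight of water, so its melt adds essentially nothing to sea level.
Svalard: 2.46×10^6 km³ × (900/1028) = 2.154×10^6 km³ of water.
Total added water ≈ 2.154×10^15 m³ over 3.60×10^14 m² → Δh = 5.99 m.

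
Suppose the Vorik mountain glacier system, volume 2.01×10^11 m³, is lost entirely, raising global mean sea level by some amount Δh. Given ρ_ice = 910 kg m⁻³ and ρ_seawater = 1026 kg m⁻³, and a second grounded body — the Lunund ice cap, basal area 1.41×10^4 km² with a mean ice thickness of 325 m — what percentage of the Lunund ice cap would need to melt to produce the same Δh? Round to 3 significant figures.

≈ 4.39 %

Equal sea-level rise means equal mass of meltwater, i.e. equal mass of ice lost.
Ice mass of Vorik: 1.829×10^14 kg; ice mass of Lunund: 4.170×10^15 kg.
Fraction required = 1.829×10^14 / 4.170×10^15 = 0.0439 → 4.39 %.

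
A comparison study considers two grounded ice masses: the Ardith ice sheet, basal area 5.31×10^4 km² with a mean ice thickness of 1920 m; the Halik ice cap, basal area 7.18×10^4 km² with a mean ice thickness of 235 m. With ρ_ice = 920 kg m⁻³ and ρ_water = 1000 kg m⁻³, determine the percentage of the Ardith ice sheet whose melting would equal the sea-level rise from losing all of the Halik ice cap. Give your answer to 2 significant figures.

≈ 17 %

Equal sea-level rise means equal mass of meltwater, i.e. equal mass of ice lost.
Ice mass of Halik: 1.552×10^16 kg; ice mass of Ardith: 9.380×10^16 kg.
Fraction required = 1.552×10^16 / 9.380×10^16 = 0.165 → 17 %.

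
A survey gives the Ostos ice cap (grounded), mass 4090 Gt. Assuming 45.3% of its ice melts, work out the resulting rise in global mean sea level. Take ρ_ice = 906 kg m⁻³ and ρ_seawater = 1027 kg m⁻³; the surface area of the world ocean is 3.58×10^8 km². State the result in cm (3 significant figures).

Ostos: 0.453 × 4090 Gt = 1.853×10^15 kg; dividing by ρ_w = 1027 kg m⁻³ gives 1.804×10^12 m³ of water.
Spread over 3.58×10^14 m² of ocean, Δh = 1.804×10^12 / 3.58×10^14 = 5.04×10^-3 m = 0.504 cm.

≈ 0.504 cm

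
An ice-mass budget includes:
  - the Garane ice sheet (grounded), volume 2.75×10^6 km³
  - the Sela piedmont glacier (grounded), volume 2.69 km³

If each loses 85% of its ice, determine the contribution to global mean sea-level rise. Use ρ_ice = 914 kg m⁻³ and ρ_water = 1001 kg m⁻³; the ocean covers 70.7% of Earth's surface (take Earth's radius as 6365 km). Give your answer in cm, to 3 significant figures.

≈ 593 cm

Garane: 0.85 × 2.75×10^6 km³ × (914/1001) = 2.134×10^6 km³ of water.
Sela: 0.85 × 2.69 km³ × (914/1001) = 2.088 km³ of water.
Total added water ≈ 2.134×10^15 m³ over 3.60×10^14 m² → Δh = 5.93 m = 593 cm.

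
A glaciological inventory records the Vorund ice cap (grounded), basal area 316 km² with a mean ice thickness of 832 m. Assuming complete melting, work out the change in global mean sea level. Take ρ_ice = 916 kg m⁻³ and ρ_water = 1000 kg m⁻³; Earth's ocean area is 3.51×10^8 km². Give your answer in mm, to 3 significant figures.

≈ 0.686 mm

Vorund: ice volume = 316 km² × 832 m = 262.9 km³; 262.9 × (916/1000) = 240.8 km³ of water.
Spread over 3.51×10^14 m² of ocean, Δh = 2.408×10^11 / 3.51×10^14 = 6.86×10^-4 m = 0.686 mm.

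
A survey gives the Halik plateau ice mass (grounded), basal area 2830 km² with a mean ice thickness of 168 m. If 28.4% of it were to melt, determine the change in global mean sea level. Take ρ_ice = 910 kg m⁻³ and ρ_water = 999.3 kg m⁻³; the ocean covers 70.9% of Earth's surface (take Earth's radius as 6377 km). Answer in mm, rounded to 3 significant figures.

≈ 0.339 mm

Halik: ice volume = 2830 km² × 168 m = 475.4 km³; 0.284 × 475.4 × (910/999.3) = 123.0 km³ of water.
Spread over 3.62×10^14 m² of ocean, Δh = 1.230×10^11 / 3.62×10^14 = 3.39×10^-4 m = 0.339 mm.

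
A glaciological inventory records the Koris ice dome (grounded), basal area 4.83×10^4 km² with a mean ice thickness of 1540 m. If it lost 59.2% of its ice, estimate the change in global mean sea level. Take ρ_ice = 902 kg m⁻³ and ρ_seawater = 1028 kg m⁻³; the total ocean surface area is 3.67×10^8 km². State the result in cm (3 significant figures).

Koris: ice volume = 4.83×10^4 km² × 1540 m = 7.438×10^4 km³; 0.592 × 7.438×10^4 × (902/1028) = 3.864×10^4 km³ of water.
Spread over 3.67×10^14 m² of ocean, Δh = 3.864×10^13 / 3.67×10^14 = 0.105 m = 10.5 cm.

≈ 10.5 cm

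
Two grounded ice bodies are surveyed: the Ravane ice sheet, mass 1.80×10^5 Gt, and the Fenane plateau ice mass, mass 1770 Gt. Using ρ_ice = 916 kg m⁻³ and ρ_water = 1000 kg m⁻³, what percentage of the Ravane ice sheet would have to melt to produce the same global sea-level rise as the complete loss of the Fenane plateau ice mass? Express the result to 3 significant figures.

Equal sea-level rise means equal mass of meltwater, i.e. equal mass of ice lost.
Ice mass of Fenane: 1.770×10^15 kg; ice mass of Ravane: 1.800×10^17 kg.
Fraction required = 1.770×10^15 / 1.800×10^17 = 9.83×10^-3 → 0.983 %.

≈ 0.983 %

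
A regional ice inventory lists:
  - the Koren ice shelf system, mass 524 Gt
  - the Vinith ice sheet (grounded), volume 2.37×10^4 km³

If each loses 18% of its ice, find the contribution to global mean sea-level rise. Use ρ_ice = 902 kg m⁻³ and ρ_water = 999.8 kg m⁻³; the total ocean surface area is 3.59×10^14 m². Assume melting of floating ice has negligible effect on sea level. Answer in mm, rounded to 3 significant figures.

≈ 10.7 mm

The Koren ice shelf system is floating and already displaces its own weight of water, so its melt adds essentially nothing to sea level.
Vinith: 0.18 × 2.37×10^4 km³ × (902/999.8) = 3849 km³ of water.
Total added water ≈ 3.849×10^12 m³ over 3.59×10^14 m² → Δh = 0.0107 m = 10.7 mm.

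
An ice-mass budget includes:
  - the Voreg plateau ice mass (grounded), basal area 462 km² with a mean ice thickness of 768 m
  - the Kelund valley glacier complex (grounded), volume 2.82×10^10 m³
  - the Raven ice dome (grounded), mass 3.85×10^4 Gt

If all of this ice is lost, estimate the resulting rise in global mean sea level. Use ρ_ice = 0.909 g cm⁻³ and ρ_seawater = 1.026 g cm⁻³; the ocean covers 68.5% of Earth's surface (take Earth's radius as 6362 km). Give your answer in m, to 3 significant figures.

≈ 0.109 m

Voreg: ice volume = 462 km² × 768 m = 354.8 km³; 354.8 × (909/1026) = 314.4 km³ of water.
Kelund: 2.82×10^10 m³ × (909/1026) = 2.498×10^10 m³ of water.
Raven: 3.85×10^4 Gt = 3.850×10^16 kg; dividing by ρ_w = 1.026 g cm⁻³ = 1026 kg m⁻³ gives 3.752×10^13 m³ of water.
Total added water ≈ 3.786×10^13 m³ over 3.48×10^14 m² → Δh = 0.109 m.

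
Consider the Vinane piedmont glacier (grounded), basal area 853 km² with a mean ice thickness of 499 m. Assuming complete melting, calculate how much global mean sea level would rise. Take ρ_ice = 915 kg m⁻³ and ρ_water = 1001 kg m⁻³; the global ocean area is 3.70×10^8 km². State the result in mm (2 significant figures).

Vinane: ice volume = 853 km² × 499 m = 425.6 km³; 425.6 × (915/1001) = 389.1 km³ of water.
Spread over 3.70×10^14 m² of ocean, Δh = 3.891×10^11 / 3.70×10^14 = 1.05×10^-3 m = 1.1 mm.

≈ 1.1 mm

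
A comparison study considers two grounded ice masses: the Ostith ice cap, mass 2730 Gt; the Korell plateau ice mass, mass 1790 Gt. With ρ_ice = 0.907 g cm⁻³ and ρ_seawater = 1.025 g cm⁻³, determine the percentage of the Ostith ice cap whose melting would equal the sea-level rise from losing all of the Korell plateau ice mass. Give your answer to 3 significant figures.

≈ 65.6 %

Equal sea-level rise means equal mass of meltwater, i.e. equal mass of ice lost.
Ice mass of Korell: 1.790×10^15 kg; ice mass of Ostith: 2.730×10^15 kg.
Fraction required = 1.790×10^15 / 2.730×10^15 = 0.656 → 65.6 %.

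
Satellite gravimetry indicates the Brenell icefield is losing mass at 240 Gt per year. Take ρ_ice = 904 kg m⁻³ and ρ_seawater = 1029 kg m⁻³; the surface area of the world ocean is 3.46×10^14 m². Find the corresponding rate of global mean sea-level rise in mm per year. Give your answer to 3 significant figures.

≈ 0.674 mm/yr

ρ_w = 1029 kg m⁻³. Annual water volume added = 240 Gt / ρ_w = 2.400×10^14 kg / 1029 kg m⁻³ = 2.332×10^11 m³.
Δh per year = 2.332×10^11 / 3.46×10^14 = 6.74×10^-4 m = 0.674 mm.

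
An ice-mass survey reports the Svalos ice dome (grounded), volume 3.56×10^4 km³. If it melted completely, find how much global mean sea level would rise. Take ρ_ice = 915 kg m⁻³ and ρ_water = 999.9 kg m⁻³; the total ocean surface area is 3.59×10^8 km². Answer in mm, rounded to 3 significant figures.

Svalos: 3.56×10^4 km³ × (915/999.9) = 3.258×10^4 km³ of water.
Spread over 3.59×10^14 m² of ocean, Δh = 3.258×10^13 / 3.59×10^14 = 0.0907 m = 90.7 mm.

≈ 90.7 mm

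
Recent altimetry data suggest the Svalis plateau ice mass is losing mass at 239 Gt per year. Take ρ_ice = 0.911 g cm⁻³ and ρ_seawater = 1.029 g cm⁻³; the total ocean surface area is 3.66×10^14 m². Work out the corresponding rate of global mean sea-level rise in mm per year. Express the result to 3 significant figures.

≈ 0.635 mm/yr

ρ_w = 1.029 g cm⁻³ = 1029 kg m⁻³. Annual water volume added = 239 Gt / ρ_w = 2.390×10^14 kg / 1029 kg m⁻³ = 2.323×10^11 m³.
Δh per year = 2.323×10^11 / 3.66×10^14 = 6.35×10^-4 m = 0.635 mm.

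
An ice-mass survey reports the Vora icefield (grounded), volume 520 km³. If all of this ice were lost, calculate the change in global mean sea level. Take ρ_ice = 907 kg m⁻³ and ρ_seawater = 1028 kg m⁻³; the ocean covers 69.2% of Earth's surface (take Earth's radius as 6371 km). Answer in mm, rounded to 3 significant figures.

≈ 1.30 mm

Vora: 520 km³ × (907/1028) = 458.8 km³ of water.
Spread over 3.53×10^14 m² of ocean, Δh = 4.588×10^11 / 3.53×10^14 = 1.30×10^-3 m = 1.30 mm.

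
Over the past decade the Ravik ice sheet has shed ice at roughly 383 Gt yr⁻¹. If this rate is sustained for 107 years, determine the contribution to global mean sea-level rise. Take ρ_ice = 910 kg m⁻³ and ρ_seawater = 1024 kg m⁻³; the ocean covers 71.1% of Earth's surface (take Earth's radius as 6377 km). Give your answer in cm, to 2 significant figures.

≈ 11 cm

Total mass lost = 383 Gt/yr × 107 yr = 4.098×10^4 Gt = 4.098×10^16 kg.
ρ_w = 1024 kg m⁻³, so water volume = 4.098×10^16 / 1024 = 4.002×10^13 m³.
Δh = 4.002×10^13 / 3.63×10^14 = 0.110 m = 11 cm.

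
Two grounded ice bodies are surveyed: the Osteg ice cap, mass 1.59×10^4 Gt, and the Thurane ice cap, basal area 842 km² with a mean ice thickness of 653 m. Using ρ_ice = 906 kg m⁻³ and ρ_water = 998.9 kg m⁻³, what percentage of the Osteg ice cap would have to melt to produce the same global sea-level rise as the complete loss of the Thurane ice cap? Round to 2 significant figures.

Equal sea-level rise means equal mass of meltwater, i.e. equal mass of ice lost.
Ice mass of Thurane: 4.981×10^14 kg; ice mass of Osteg: 1.590×10^16 kg.
Fraction required = 4.981×10^14 / 1.590×10^16 = 0.0313 → 3.1 %.

≈ 3.1 %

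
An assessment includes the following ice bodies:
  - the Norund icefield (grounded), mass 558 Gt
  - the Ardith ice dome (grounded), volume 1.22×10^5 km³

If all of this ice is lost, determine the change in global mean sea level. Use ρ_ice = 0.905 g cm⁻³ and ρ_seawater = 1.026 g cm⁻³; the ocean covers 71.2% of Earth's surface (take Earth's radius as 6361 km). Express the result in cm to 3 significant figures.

Norund: 558 Gt = 5.580×10^14 kg; dividing by ρ_w = 1.026 g cm⁻³ = 1026 kg m⁻³ gives 5.439×10^11 m³ of water.
Ardith: 1.22×10^5 km³ × (905/1026) = 1.076×10^5 km³ of water.
Total added water ≈ 1.082×10^14 m³ over 3.62×10^14 m² → Δh = 0.299 m = 29.9 cm.

≈ 29.9 cm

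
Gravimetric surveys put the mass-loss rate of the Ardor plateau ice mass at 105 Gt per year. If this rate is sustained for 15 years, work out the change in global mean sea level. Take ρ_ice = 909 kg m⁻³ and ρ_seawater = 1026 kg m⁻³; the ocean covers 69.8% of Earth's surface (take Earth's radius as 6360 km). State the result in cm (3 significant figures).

Total mass lost = 105 Gt/yr × 15 yr = 1575 Gt = 1.575×10^15 kg.
ρ_w = 1026 kg m⁻³, so water volume = 1.575×10^15 / 1026 = 1.535×10^12 m³.
Δh = 1.535×10^12 / 3.55×10^14 = 4.33×10^-3 m = 0.433 cm.

≈ 0.433 cm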